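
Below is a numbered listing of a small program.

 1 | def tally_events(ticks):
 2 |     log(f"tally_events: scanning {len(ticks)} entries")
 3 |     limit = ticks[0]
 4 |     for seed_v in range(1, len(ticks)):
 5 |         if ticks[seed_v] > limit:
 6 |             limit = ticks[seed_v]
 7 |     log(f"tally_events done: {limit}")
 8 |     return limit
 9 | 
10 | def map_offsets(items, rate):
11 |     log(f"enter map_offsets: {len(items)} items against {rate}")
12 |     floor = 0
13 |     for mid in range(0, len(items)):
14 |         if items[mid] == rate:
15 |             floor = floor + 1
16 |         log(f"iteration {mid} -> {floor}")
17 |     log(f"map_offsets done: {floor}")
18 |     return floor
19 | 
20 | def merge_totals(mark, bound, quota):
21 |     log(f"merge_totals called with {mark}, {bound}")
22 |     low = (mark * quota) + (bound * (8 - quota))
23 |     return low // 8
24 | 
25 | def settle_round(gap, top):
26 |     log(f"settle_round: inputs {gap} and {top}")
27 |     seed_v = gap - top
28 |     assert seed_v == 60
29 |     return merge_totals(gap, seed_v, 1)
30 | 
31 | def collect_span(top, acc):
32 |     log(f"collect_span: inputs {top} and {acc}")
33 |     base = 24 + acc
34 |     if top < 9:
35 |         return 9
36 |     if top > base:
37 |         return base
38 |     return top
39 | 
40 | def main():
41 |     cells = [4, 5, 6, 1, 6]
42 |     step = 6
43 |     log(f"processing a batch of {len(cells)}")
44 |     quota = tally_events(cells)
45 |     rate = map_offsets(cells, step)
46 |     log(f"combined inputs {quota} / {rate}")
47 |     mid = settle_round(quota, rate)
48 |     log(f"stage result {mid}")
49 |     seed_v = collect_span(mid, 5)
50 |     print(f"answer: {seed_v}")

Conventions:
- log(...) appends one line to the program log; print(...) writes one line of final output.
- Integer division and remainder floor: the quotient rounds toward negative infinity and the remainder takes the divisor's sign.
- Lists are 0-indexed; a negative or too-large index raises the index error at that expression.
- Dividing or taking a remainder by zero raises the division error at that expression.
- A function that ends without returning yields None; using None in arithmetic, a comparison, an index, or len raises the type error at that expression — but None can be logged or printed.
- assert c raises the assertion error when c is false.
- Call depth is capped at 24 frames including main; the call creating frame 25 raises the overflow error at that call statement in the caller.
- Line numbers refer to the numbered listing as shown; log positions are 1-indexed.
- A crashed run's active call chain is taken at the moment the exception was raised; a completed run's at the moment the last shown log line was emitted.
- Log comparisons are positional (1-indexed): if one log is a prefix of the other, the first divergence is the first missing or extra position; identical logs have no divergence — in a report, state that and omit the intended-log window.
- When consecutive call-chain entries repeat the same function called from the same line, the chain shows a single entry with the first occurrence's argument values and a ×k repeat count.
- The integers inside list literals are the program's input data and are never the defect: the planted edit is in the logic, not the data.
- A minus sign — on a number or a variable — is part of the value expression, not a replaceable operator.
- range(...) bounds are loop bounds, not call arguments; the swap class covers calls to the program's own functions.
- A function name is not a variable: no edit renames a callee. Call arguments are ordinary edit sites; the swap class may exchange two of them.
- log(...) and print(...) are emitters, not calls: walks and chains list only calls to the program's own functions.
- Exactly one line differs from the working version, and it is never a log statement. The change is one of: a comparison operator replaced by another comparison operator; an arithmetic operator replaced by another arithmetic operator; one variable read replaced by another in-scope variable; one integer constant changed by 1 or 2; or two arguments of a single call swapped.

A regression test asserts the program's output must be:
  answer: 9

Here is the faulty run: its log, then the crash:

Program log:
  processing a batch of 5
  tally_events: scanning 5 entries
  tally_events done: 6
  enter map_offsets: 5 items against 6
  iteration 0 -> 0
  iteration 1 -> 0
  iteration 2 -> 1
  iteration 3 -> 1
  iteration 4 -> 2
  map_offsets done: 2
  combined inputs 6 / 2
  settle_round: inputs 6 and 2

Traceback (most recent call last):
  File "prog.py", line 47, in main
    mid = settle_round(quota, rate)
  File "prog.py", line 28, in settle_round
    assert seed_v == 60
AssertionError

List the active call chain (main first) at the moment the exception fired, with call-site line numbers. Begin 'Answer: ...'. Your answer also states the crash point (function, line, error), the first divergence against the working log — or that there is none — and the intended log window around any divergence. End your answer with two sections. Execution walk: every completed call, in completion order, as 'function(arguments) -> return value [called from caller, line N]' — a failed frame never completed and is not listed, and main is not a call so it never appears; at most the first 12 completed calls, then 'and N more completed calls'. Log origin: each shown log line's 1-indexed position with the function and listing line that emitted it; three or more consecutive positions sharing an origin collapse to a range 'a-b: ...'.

Answer: main -> settle_round (called at line 47).
Key observation: The shown log is a 12-line prefix of the intended one, whose next entry is 'merge_totals called with 6, 4'.
Crash: settle_round, line 28, AssertionError.
First divergence: position 13 (shown log ended at 12 lines; the working version continues: 'merge_totals called with 6, 4').
Intended log window:
  11: combined inputs 6 / 2
  12: settle_round: inputs 6 and 2
  13: merge_totals called with 6, 4
  14: stage result 4
Execution walk:
  tally_events([4, 5, 6, 1, 6]) -> 6  [called from main, line 44]
  map_offsets([4, 5, 6, 1, 6], 6) -> 2  [called from main, line 45]
Log origins:
  1: emitted by main (line 43)
  2: emitted by tally_events (line 2)
  3: emitted by tally_events (line 7)
  4: emitted by map_offsets (line 11)
  5-9: emitted by map_offsets (line 16)
  10: emitted by map_offsets (line 17)
  11: emitted by main (line 46)
  12: emitted by settle_round (line 26)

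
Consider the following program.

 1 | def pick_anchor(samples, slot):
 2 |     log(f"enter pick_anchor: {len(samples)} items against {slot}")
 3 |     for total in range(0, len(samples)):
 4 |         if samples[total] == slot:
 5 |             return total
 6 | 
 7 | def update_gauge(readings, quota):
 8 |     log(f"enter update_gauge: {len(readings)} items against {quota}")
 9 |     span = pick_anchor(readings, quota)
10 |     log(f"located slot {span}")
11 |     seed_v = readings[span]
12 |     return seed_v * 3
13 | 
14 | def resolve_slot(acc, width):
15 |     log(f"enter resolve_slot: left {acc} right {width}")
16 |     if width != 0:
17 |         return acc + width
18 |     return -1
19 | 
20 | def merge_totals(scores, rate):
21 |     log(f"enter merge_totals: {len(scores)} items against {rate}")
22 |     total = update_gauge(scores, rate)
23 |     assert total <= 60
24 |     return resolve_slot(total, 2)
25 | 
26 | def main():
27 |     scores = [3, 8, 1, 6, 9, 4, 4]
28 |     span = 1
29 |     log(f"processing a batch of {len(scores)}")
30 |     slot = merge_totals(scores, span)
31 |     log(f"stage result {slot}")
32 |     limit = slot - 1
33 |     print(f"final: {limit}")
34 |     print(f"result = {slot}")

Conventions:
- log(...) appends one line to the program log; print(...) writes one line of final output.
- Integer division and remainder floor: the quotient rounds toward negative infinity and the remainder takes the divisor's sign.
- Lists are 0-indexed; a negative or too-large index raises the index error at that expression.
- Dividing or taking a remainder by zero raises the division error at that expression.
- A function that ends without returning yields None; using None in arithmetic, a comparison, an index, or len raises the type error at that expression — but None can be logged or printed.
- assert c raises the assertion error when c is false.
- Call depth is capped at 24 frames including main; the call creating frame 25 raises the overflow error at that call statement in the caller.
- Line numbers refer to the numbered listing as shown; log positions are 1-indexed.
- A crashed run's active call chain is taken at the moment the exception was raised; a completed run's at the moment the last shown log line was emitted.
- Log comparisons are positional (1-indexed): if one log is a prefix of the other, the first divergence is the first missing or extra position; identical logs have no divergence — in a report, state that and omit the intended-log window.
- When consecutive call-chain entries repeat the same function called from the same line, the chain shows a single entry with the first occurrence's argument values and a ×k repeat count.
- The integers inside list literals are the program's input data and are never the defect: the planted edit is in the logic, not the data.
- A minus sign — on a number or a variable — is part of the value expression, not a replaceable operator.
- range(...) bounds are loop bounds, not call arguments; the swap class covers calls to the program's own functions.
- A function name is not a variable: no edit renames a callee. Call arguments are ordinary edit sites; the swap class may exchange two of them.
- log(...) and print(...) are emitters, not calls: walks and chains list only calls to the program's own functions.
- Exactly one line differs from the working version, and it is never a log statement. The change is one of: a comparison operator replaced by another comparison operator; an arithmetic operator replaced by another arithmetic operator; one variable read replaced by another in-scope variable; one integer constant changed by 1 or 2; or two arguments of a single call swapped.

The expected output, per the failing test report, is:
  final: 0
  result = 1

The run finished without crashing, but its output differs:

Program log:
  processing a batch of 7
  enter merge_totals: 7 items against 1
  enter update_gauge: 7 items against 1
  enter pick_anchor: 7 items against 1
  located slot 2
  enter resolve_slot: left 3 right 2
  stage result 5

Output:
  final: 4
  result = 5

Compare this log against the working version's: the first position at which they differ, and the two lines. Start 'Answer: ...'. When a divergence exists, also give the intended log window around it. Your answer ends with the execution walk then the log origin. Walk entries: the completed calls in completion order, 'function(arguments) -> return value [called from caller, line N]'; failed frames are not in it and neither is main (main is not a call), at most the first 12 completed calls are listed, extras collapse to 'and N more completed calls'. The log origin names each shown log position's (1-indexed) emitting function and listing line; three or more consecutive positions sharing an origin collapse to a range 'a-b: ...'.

Answer: position 7 — shown 'stage result 5', intended 'stage result 1'.
Intended log window:
  5: located slot 2
  6: enter resolve_slot: left 3 right 2
  7: stage result 1
Execution walk:
  pick_anchor([3, 8, 1, 6, 9, 4, 4], 1) -> 2  [called from update_gauge, line 9]
  update_gauge([3, 8, 1, 6, 9, 4, 4], 1) -> 3  [called from merge_totals, line 22]
  resolve_slot(3, 2) -> 5  [called from merge_totals, line 24]
  merge_totals([3, 8, 1, 6, 9, 4, 4], 1) -> 5  [called from main, line 30]
Log origins:
  1: emitted by main (line 29)
  2: emitted by merge_totals (line 21)
  3: emitted by update_gauge (line 8)
  4: emitted by pick_anchor (line 2)
  5: emitted by update_gauge (line 10)
  6: emitted by resolve_slot (line 15)
  7: emitted by main (line 31)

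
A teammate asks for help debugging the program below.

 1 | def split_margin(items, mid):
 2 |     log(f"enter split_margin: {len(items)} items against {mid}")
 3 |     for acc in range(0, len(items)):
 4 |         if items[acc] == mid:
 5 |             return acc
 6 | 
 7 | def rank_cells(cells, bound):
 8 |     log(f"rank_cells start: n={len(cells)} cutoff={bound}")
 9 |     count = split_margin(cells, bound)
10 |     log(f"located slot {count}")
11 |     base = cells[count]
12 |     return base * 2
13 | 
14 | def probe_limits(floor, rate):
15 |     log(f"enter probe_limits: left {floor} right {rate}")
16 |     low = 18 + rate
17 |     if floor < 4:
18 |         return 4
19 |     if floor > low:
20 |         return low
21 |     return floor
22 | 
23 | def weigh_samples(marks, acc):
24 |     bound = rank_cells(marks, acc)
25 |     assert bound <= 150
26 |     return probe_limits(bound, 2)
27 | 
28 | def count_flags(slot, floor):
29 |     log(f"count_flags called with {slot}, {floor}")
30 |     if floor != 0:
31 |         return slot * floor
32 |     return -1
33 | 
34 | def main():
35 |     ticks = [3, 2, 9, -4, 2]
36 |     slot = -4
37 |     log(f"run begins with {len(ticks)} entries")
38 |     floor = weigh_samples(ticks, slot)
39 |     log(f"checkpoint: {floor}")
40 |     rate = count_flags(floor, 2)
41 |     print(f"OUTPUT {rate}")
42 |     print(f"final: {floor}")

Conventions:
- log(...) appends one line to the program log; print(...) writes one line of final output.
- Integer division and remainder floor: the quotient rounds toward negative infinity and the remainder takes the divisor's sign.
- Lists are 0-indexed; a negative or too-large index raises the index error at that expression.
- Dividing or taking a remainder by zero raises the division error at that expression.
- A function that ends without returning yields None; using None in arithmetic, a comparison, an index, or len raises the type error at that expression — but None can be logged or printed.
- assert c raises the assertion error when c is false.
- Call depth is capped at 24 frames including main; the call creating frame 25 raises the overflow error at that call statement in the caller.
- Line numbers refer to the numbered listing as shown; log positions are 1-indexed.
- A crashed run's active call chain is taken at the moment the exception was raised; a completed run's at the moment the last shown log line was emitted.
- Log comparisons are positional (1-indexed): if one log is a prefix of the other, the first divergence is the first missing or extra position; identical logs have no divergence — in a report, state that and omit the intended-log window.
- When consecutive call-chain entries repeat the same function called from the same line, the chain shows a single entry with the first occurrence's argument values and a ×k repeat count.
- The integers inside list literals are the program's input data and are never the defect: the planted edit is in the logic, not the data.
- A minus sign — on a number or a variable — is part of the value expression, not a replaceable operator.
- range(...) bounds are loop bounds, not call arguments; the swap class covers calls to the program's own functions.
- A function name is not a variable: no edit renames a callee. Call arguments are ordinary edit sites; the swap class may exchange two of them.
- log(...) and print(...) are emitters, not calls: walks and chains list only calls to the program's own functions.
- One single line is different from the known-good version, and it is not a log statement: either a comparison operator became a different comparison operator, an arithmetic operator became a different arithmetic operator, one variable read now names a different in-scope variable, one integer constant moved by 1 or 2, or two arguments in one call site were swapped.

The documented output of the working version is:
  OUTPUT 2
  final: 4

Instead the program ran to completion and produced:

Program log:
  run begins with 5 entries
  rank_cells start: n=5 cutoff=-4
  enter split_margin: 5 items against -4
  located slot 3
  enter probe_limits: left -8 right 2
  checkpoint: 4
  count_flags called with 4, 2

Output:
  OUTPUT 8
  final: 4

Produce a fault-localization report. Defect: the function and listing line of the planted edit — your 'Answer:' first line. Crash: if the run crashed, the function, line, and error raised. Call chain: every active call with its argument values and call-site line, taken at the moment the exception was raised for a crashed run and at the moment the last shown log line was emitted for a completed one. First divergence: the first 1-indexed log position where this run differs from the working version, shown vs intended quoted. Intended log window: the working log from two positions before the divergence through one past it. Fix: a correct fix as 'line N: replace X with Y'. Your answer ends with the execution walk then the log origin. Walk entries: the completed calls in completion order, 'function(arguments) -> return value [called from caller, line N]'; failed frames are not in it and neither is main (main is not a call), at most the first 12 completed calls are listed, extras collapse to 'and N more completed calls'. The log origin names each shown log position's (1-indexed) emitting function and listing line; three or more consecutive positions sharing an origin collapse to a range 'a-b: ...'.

Answer: the defect is in count_flags at line 31.
Core observation: No log line changed; the fault shows up purely in the output.
Call chain: main -> count_flags(4, 2) (called at line 40).
First divergence: none; the two logs match at every position.
Execution walk:
  split_margin([3, 2, 9, -4, 2], -4) -> 3  [called from rank_cells, line 9]
  rank_cells([3, 2, 9, -4, 2], -4) -> -8  [called from weigh_samples, line 24]
  probe_limits(-8, 2) -> 4  [called from weigh_samples, line 26]
  weigh_samples([3, 2, 9, -4, 2], -4) -> 4  [called from main, line 38]
  count_flags(4, 2) -> 8  [called from main, line 40]
Log line origins:
  1: logged in main at line 37
  2: logged in rank_cells at line 8
  3: logged in split_margin at line 2
  4: logged in rank_cells at line 10
  5: logged in probe_limits at line 15
  6: logged in main at line 39
  7: logged in count_flags at line 29
A correct fix: line 31: replace `*` with `//`.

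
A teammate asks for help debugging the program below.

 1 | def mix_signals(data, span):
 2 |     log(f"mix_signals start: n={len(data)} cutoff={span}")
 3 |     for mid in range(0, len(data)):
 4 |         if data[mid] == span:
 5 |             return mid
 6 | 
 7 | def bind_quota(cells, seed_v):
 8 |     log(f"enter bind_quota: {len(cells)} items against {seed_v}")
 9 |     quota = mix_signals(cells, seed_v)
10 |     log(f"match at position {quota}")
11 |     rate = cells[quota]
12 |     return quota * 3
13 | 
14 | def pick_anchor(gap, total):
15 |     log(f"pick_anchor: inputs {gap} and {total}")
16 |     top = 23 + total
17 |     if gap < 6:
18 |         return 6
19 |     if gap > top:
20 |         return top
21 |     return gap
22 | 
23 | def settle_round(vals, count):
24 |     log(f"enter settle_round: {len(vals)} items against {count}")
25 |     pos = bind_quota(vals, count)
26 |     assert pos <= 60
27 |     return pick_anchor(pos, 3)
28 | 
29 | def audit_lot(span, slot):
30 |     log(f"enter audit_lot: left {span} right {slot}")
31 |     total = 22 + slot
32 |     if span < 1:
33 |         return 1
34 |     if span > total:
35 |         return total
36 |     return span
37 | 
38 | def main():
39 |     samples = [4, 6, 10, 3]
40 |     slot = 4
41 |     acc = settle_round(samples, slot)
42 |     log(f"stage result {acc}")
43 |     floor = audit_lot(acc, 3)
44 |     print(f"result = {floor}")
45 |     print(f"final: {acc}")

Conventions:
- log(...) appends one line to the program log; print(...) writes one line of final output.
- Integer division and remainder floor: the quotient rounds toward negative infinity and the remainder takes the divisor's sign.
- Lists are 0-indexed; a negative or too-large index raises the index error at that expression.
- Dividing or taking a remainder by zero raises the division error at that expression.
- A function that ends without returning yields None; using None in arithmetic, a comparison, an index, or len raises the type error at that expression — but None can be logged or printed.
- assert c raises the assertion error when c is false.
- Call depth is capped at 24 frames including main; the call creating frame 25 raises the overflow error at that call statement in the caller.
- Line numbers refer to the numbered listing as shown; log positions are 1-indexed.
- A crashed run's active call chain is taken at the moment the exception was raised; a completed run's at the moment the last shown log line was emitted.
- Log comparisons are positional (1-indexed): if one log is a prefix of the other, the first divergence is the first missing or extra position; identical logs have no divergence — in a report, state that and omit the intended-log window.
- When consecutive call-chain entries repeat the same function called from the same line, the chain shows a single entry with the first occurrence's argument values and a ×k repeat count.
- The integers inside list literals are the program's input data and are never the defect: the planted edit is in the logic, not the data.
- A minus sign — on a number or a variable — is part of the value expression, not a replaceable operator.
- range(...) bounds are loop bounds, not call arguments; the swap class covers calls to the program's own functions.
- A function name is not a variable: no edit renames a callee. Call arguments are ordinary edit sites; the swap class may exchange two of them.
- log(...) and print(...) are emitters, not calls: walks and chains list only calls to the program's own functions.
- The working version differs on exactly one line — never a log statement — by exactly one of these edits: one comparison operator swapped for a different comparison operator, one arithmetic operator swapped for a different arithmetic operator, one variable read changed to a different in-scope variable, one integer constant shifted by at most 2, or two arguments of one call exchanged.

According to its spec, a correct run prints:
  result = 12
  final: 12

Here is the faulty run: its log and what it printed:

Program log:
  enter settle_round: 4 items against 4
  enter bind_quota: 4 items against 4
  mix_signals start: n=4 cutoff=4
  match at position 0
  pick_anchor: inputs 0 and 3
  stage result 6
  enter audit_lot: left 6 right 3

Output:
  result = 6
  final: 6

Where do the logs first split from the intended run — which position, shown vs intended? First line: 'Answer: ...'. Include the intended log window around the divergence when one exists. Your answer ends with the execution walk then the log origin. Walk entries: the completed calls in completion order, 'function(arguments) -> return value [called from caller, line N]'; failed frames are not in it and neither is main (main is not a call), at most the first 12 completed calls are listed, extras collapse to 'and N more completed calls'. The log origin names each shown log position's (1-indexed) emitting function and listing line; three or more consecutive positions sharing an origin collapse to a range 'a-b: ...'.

Answer: position 5 — shown 'pick_anchor: inputs 0 and 3', intended 'pick_anchor: inputs 12 and 3'.
Intended log window:
  3: mix_signals start: n=4 cutoff=4
  4: match at position 0
  5: pick_anchor: inputs 12 and 3
  6: stage result 12
Execution walk:
  mix_signals([4, 6, 10, 3], 4) -> 0  [called from bind_quota, line 9]
  bind_quota([4, 6, 10, 3], 4) -> 0  [called from settle_round, line 25]
  pick_anchor(0, 3) -> 6  [called from settle_round, line 27]
  settle_round([4, 6, 10, 3], 4) -> 6  [called from main, line 41]
  audit_lot(6, 3) -> 6  [called from main, line 43]
Log origins:
  1: emitted by settle_round (line 24)
  2: emitted by bind_quota (line 8)
  3: emitted by mix_signals (line 2)
  4: emitted by bind_quota (line 10)
  5: emitted by pick_anchor (line 15)
  6: emitted by main (line 42)
  7: emitted by audit_lot (line 30)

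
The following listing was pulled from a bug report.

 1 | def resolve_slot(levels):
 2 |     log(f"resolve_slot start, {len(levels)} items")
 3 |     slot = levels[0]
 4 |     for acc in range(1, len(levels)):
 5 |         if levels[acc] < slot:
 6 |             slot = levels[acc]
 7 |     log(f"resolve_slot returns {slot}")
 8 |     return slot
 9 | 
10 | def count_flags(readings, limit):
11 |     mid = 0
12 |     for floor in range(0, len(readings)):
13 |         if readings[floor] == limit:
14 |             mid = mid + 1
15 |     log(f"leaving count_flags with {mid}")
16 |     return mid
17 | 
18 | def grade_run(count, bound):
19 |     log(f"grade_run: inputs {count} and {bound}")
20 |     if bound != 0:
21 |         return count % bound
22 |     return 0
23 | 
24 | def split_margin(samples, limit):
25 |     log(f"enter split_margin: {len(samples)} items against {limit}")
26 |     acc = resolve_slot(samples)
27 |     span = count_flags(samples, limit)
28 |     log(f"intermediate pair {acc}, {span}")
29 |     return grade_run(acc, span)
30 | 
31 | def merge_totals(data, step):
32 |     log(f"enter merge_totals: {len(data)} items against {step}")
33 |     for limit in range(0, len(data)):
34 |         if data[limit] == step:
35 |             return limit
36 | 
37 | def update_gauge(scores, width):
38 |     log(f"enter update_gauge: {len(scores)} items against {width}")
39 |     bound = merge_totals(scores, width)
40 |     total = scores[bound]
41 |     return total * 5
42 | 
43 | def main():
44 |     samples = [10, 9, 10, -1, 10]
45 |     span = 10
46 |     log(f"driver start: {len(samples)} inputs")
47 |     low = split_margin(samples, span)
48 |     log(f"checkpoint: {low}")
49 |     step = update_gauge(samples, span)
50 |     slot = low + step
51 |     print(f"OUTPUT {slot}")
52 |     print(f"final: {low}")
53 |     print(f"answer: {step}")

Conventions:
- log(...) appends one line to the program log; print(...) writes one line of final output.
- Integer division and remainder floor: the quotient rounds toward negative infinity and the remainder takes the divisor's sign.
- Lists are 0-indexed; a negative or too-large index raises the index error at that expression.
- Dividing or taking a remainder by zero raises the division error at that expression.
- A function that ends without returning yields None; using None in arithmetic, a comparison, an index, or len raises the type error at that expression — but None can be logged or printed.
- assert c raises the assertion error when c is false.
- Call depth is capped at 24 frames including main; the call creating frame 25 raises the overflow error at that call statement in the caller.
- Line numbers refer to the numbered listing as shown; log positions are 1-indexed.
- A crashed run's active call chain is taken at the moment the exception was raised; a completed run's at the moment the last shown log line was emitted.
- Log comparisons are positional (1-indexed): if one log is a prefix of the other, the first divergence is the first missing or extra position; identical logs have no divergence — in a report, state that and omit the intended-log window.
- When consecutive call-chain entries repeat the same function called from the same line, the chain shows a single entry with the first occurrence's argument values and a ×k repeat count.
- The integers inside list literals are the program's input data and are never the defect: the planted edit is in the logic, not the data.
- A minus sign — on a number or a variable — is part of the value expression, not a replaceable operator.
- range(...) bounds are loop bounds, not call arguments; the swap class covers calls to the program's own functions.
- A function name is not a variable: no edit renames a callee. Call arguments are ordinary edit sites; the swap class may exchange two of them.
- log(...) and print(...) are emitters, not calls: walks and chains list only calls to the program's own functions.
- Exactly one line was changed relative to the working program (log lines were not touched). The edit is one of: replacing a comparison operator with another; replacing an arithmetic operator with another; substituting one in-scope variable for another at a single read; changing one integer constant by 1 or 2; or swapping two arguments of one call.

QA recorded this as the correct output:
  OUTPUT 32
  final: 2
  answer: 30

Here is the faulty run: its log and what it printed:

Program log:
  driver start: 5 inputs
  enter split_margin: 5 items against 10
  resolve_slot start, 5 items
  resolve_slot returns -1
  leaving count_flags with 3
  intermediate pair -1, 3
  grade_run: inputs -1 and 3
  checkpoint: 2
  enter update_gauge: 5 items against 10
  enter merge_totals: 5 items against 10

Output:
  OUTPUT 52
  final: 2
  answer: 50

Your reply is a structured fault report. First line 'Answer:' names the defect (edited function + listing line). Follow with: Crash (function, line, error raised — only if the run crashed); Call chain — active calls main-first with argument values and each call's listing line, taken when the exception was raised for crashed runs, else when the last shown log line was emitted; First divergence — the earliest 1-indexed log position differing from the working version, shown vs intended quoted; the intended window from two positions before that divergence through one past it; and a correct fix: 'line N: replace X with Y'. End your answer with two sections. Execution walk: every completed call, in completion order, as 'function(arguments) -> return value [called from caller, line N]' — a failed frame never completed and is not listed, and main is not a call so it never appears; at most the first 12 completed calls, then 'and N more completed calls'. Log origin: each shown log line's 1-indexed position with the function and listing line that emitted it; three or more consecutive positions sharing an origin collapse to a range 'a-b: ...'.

Answer: the defect is in update_gauge at line 41.
Key fact: Every logged value matches the working version; the printed result is what differs.
Call chain: main -> update_gauge([10, 9, 10, -1, 10], 10) (called at line 49) -> merge_totals([10, 9, 10, -1, 10], 10) (called at line 39).
First divergence: none; the two logs match at every position.
Execution walk:
  resolve_slot([10, 9, 10, -1, 10]) -> -1  [called from split_margin, line 26]
  count_flags([10, 9, 10, -1, 10], 10) -> 3  [called from split_margin, line 27]
  grade_run(-1, 3) -> 2  [called from split_margin, line 29]
  split_margin([10, 9, 10, -1, 10], 10) -> 2  [called from main, line 47]
  merge_totals([10, 9, 10, -1, 10], 10) -> 0  [called from update_gauge, line 39]
  update_gauge([10, 9, 10, -1, 10], 10) -> 50  [called from main, line 49]
Log origin:
  1: logged in main at line 46
  2: logged in split_margin at line 25
  3: logged in resolve_slot at line 2
  4: logged in resolve_slot at line 7
  5: logged in count_flags at line 15
  6: logged in split_margin at line 28
  7: logged in grade_run at line 19
  8: logged in main at line 48
  9: logged in update_gauge at line 38
  10: logged in merge_totals at line 32
A correct fix: line 41: replace `5` with `3`.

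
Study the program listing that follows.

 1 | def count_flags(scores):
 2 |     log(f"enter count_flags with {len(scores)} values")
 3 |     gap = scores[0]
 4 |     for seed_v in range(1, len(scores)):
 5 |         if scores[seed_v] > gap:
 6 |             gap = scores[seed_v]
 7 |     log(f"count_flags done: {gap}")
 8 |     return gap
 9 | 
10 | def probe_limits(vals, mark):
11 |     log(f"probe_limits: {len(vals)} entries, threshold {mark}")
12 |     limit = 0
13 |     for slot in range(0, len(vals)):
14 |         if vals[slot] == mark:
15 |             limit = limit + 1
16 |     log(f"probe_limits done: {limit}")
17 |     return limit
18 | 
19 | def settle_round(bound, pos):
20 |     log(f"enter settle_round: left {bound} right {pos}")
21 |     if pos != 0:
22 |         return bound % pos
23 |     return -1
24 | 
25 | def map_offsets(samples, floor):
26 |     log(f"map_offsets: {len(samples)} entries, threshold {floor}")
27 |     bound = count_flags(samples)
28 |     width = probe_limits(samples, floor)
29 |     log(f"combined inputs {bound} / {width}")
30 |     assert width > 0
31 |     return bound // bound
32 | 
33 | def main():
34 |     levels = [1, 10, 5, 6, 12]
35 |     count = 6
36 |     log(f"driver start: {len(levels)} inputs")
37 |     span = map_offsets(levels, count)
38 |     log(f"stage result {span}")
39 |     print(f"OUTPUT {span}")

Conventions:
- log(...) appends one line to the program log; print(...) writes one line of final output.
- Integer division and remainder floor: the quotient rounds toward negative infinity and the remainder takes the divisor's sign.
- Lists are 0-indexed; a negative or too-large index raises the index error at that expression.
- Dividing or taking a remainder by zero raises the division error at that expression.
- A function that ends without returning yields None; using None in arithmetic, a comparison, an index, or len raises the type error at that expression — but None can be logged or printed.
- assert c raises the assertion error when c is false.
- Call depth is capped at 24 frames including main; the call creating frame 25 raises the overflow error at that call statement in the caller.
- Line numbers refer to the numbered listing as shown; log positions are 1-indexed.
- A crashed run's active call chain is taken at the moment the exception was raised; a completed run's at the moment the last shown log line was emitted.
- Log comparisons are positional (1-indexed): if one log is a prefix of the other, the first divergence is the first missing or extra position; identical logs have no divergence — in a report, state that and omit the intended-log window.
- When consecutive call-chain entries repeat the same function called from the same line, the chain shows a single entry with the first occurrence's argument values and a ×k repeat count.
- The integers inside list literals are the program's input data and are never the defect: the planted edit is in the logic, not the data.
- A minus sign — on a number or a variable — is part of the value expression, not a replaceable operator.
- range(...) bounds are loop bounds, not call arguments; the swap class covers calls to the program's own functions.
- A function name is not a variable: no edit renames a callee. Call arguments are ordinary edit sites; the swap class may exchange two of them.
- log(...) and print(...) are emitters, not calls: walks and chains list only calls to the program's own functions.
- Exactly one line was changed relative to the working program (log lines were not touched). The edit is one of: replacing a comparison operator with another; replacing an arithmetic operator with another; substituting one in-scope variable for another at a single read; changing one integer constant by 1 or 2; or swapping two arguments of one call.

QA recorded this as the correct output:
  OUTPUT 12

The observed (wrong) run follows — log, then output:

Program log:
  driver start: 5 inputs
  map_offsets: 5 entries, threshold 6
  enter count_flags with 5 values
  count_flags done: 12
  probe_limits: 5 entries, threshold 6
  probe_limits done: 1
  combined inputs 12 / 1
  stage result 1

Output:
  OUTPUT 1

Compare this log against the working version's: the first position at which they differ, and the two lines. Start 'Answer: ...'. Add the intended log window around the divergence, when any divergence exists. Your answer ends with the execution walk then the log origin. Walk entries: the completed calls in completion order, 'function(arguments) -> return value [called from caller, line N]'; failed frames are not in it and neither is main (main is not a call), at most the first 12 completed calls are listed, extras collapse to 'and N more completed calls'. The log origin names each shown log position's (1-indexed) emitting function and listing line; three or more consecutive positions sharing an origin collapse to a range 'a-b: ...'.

Answer: at position 8 the run shows 'stage result 1' where the working version logs 'stage result 12'.
Intended log window:
  6: probe_limits done: 1
  7: combined inputs 12 / 1
  8: stage result 12
Execution walk:
  count_flags([1, 10, 5, 6, 12]) -> 12  [called from map_offsets, line 27]
  probe_limits([1, 10, 5, 6, 12], 6) -> 1  [called from map_offsets, line 28]
  map_offsets([1, 10, 5, 6, 12], 6) -> 1  [called from main, line 37]
Log origin:
  1: logged in main at line 36
  2: logged in map_offsets at line 26
  3: logged in count_flags at line 2
  4: logged in count_flags at line 7
  5: logged in probe_limits at line 11
  6: logged in probe_limits at line 16
  7: logged in map_offsets at line 29
  8: logged in main at line 38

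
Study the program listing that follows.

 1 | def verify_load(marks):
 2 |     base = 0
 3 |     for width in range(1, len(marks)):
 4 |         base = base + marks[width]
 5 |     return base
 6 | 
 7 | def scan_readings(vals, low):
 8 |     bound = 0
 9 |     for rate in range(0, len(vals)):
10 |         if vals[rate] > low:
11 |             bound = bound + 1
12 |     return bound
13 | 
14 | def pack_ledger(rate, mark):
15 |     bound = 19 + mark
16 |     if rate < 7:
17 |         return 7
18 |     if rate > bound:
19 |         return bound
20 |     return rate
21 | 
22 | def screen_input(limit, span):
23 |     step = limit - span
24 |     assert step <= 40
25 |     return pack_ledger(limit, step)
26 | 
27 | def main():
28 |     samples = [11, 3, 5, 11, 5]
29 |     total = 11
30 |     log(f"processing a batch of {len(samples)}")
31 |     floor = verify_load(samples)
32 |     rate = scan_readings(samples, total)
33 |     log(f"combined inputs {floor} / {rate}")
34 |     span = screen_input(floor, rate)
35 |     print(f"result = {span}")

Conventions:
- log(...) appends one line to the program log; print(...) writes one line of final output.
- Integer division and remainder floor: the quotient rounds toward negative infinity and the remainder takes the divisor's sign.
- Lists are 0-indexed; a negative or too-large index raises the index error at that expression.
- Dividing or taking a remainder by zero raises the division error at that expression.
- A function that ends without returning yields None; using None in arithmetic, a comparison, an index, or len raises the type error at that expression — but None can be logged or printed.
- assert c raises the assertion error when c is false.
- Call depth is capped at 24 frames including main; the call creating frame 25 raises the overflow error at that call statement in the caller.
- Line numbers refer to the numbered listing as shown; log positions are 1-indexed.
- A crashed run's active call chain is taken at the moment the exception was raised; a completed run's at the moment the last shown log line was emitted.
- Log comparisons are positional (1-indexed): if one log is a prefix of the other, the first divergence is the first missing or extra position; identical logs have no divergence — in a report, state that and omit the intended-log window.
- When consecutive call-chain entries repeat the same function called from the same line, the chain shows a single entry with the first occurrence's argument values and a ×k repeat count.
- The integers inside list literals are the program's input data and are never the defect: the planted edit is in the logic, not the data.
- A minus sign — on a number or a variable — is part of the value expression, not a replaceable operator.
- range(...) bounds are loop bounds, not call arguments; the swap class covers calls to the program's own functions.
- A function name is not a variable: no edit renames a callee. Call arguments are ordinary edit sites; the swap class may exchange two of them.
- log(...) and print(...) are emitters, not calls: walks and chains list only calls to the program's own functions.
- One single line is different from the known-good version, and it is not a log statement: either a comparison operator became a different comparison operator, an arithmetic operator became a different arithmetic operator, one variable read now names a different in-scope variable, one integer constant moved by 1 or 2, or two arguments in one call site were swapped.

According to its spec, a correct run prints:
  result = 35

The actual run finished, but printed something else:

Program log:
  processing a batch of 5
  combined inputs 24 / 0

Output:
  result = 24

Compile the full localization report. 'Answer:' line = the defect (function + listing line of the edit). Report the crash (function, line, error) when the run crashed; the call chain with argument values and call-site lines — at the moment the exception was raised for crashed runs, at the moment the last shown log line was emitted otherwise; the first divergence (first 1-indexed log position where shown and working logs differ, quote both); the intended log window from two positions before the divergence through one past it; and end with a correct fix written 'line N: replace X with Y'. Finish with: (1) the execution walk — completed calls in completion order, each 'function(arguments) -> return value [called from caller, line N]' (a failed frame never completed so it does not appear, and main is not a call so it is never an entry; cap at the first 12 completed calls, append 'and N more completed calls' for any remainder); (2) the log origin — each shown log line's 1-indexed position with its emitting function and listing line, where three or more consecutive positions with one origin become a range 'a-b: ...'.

Answer: the defect is in verify_load at line 3.
Core observation: At log position 2 the runs split — shown 'combined inputs 24 / 0', but the working version logs 'combined inputs 35 / 0'.
Call chain: main.
First divergence: position 2; shown 'combined inputs 24 / 0' vs intended 'combined inputs 35 / 0'.
Intended log window:
  1: processing a batch of 5
  2: combined inputs 35 / 0
Execution walk:
  verify_load([11, 3, 5, 11, 5]) -> 24  [called from main, line 31]
  scan_readings([11, 3, 5, 11, 5], 11) -> 0  [called from main, line 32]
  pack_ledger(24, 24) -> 24  [called from screen_input, line 25]
  screen_input(24, 0) -> 24  [called from main, line 34]
Origin of each log line:
  1 — main, line 30
  2 — main, line 33
A correct fix: line 3: replace `1` with `0`.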